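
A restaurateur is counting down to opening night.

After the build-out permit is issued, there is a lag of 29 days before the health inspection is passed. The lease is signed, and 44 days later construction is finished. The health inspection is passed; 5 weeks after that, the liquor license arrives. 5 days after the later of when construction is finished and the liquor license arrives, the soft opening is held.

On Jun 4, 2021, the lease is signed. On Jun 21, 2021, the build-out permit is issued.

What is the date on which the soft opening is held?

Aug 29, 2021

The lease is signed: Jun 4, 2021.
Construction is finished: Jun 4, 2021 + 44 days = Jul 18, 2021.
The build-out permit is issued: Jun 21, 2021.
The health inspection is passed: Jun 21, 2021 + 29 days = Jul 20, 2021.
The liquor license arrives: Jul 20, 2021 + 5 weeks = Aug 24, 2021.
Both prerequisites met — construction is finished (Jul 18, 2021), the liquor license arrives (Aug 24, 2021); the later is Aug 24, 2021.
The soft opening is held: Aug 24, 2021 + 5 days = Aug 29, 2021.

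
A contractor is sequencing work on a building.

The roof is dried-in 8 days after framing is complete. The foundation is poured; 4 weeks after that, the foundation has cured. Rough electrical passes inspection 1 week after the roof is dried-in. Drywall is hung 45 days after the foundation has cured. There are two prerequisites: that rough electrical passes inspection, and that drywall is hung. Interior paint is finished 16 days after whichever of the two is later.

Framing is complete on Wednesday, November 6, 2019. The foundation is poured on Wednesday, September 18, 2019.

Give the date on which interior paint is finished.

Monday, December 16, 2019

Framing is complete: Nov 6, 2019.
The roof is dried-in: Nov 6, 2019 + 8 days = Nov 14, 2019.
Rough electrical passes inspection: Nov 14, 2019 + 1 week = Nov 21, 2019.
The foundation is poured: Sep 18, 2019.
The foundation has cured: Sep 18, 2019 + 4 weeks = Oct 16, 2019.
Drywall is hung: Oct 16, 2019 + 45 days = Nov 30, 2019.
Both prerequisites met — rough electrical passes inspection (Nov 21, 2019), drywall is hung (Nov 30, 2019); the later is Nov 30, 2019.
Interior paint is finished: Nov 30, 2019 + 16 days = Dec 16, 2019.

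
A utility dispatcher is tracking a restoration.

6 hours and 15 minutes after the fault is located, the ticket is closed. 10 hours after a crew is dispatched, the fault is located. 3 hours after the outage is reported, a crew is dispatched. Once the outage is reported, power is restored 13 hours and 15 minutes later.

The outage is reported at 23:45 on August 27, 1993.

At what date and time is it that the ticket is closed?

The outage is reported: 23:45 Aug 27, 1993.
A crew is dispatched: 23:45 Aug 27, 1993 + 3h = 02:45 Aug 28, 1993.
The fault is located: 02:45 Aug 28, 1993 + 10h = 12:45 Aug 28, 1993.
The ticket is closed: 12:45 Aug 28, 1993 + 6h15m = 19:00 Aug 28, 1993.

19:00 on August 28, 1993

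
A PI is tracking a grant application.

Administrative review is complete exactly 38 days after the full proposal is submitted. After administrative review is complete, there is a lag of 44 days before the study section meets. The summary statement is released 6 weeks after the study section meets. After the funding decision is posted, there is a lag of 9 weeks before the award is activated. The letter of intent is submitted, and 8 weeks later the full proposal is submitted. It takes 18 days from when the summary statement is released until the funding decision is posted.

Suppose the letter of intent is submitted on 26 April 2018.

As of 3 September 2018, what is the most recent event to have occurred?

Administrative review is complete

The letter of intent is submitted: Apr 26, 2018.
The full proposal is submitted: Apr 26, 2018 + 8 weeks = Jun 21, 2018.
Administrative review is complete: Jun 21, 2018 + 38 days = Jul 29, 2018.
The study section meets: Jul 29, 2018 + 44 days = Sep 11, 2018.
The summary statement is released: Sep 11, 2018 + 6 weeks = Oct 23, 2018.
The funding decision is posted: Oct 23, 2018 + 18 days = Nov 10, 2018.
The award is activated: Nov 10, 2018 + 9 weeks = Jan 12, 2019.
Sep 3, 2018 falls between when administrative review is complete (Jul 29, 2018) and when the study section meets (Sep 11, 2018).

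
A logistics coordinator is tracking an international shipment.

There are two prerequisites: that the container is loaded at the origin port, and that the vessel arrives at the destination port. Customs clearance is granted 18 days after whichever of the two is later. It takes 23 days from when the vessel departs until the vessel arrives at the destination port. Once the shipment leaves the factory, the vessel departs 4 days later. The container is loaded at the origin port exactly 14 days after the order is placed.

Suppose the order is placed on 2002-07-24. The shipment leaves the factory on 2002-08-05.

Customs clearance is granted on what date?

2002-09-19

The order is placed: Jul 24, 2002.
The container is loaded at the origin port: Jul 24, 2002 + 14 days = Aug 7, 2002.
The shipment leaves the factory: Aug 5, 2002.
The vessel departs: Aug 5, 2002 + 4 days = Aug 9, 2002.
The vessel arrives at the destination port: Aug 9, 2002 + 23 days = Sep 1, 2002.
Both prerequisites met — the container is loaded at the origin port (Aug 7, 2002), the vessel arrives at the destination port (Sep 1, 2002); the later is Sep 1, 2002.
Customs clearance is granted: Sep 1, 2002 + 18 days = Sep 19, 2002.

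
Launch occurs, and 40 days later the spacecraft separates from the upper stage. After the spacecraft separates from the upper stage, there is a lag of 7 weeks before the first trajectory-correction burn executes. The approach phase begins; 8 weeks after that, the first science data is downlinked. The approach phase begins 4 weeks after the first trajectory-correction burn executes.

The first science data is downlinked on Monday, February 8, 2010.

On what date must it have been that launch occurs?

The first science data is downlinked: Feb 8, 2010.
The approach phase begins: Feb 8, 2010 − 8 weeks = Dec 14, 2009.
The first trajectory-correction burn executes: Dec 14, 2009 − 4 weeks = Nov 16, 2009.
The spacecraft separates from the upper stage: Nov 16, 2009 − 7 weeks = Sep 28, 2009.
Launch occurs: Sep 28, 2009 − 40 days = Aug 19, 2009.

Wednesday, August 19, 2009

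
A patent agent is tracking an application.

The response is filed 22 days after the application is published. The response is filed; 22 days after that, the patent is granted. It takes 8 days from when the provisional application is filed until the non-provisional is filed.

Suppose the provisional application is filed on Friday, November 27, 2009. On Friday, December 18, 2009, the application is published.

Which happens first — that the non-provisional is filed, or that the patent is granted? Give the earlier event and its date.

The provisional application is filed: Nov 27, 2009.
The non-provisional is filed: Nov 27, 2009 + 8 days = Dec 5, 2009.
The application is published: Dec 18, 2009.
The response is filed: Dec 18, 2009 + 22 days = Jan 9, 2010.
The patent is granted: Jan 9, 2010 + 22 days = Jan 31, 2010.
Comparing: the non-provisional is filed on Dec 5, 2009 vs the patent is granted on Jan 31, 2010. Earlier: the non-provisional is filed.

The non-provisional is filed — Saturday, December 5, 2009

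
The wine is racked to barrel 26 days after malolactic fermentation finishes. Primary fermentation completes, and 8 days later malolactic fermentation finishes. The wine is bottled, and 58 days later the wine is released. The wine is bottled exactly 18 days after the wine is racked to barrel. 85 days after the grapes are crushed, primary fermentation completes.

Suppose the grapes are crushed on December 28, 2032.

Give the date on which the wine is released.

The grapes are crushed: Dec 28, 2032.
Primary fermentation completes: Dec 28, 2032 + 85 days = Mar 23, 2033.
Malolactic fermentation finishes: Mar 23, 2033 + 8 days = Mar 31, 2033.
The wine is racked to barrel: Mar 31, 2033 + 26 days = Apr 26, 2033.
The wine is bottled: Apr 26, 2033 + 18 days = May 14, 2033.
The wine is released: May 14, 2033 + 58 days = Jul 11, 2033.

July 11, 2033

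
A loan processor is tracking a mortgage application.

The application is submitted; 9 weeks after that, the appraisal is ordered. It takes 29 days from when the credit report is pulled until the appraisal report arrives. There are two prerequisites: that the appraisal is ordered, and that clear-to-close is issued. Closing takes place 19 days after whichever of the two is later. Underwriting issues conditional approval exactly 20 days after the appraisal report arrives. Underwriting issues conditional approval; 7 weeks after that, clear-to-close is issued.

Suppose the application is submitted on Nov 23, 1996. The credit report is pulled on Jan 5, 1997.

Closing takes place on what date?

The application is submitted: Nov 23, 1996.
The appraisal is ordered: Nov 23, 1996 + 9 weeks = Jan 25, 1997.
The credit report is pulled: Jan 5, 1997.
The appraisal report arrives: Jan 5, 1997 + 29 days = Feb 3, 1997.
Underwriting issues conditional approval: Feb 3, 1997 + 20 days = Feb 23, 1997.
Clear-to-close is issued: Feb 23, 1997 + 7 weeks = Apr 13, 1997.
Both prerequisites met — the appraisal is ordered (Jan 25, 1997), clear-to-close is issued (Apr 13, 1997); the later is Apr 13, 1997.
Closing takes place: Apr 13, 1997 + 19 days = May 2, 1997.

May 2, 1997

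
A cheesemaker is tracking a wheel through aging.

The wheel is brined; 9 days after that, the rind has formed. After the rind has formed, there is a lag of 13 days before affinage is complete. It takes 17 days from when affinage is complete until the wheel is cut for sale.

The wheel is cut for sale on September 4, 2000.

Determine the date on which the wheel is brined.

The wheel is cut for sale: Sep 4, 2000.
Affinage is complete: Sep 4, 2000 − 17 days = Aug 18, 2000.
The rind has formed: Aug 18, 2000 − 13 days = Aug 5, 2000.
The wheel is brined: Aug 5, 2000 − 9 days = Jul 27, 2000.

July 27, 2000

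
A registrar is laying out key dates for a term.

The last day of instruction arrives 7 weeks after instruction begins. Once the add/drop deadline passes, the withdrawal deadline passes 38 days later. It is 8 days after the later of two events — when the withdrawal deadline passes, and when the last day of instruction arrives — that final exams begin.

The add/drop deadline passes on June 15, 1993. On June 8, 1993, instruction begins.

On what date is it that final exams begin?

The add/drop deadline passes: Jun 15, 1993.
The withdrawal deadline passes: Jun 15, 1993 + 38 days = Jul 23, 1993.
Instruction begins: Jun 8, 1993.
The last day of instruction arrives: Jun 8, 1993 + 7 weeks = Jul 27, 1993.
Both prerequisites met — the withdrawal deadline passes (Jul 23, 1993), the last day of instruction arrives (Jul 27, 1993); the later is Jul 27, 1993.
Final exams begin: Jul 27, 1993 + 8 days = Aug 4, 1993.

August 4, 1993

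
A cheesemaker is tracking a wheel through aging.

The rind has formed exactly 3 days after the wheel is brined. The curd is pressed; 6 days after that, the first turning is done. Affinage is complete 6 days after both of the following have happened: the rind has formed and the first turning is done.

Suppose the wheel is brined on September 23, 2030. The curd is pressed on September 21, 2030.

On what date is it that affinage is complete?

The wheel is brined: Sep 23, 2030.
The rind has formed: Sep 23, 2030 + 3 days = Sep 26, 2030.
The curd is pressed: Sep 21, 2030.
The first turning is done: Sep 21, 2030 + 6 days = Sep 27, 2030.
Both prerequisites met — the rind has formed (Sep 26, 2030), the first turning is done (Sep 27, 2030); the later is Sep 27, 2030.
Affinage is complete: Sep 27, 2030 + 6 days = Oct 3, 2030.

October 3, 2030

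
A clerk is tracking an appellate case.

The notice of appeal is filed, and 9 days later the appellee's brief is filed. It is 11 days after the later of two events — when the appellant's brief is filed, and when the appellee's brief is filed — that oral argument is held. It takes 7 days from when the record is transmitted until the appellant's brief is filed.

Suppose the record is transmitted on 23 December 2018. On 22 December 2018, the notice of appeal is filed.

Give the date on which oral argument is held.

11 January 2019

The record is transmitted: Dec 23, 2018.
The appellant's brief is filed: Dec 23, 2018 + 7 days = Dec 30, 2018.
The notice of appeal is filed: Dec 22, 2018.
The appellee's brief is filed: Dec 22, 2018 + 9 days = Dec 31, 2018.
Both prerequisites met — the appellant's brief is filed (Dec 30, 2018), the appellee's brief is filed (Dec 31, 2018); the later is Dec 31, 2018.
Oral argument is held: Dec 31, 2018 + 11 days = Jan 11, 2019.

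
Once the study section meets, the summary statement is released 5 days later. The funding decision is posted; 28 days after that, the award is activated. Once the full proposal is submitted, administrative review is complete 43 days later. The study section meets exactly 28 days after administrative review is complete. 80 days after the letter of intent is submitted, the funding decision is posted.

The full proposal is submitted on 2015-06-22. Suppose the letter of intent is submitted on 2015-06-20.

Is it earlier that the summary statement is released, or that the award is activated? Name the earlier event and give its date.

The summary statement is released — 2015-09-06

The full proposal is submitted: Jun 22, 2015.
Administrative review is complete: Jun 22, 2015 + 43 days = Aug 4, 2015.
The study section meets: Aug 4, 2015 + 28 days = Sep 1, 2015.
The summary statement is released: Sep 1, 2015 + 5 days = Sep 6, 2015.
The letter of intent is submitted: Jun 20, 2015.
The funding decision is posted: Jun 20, 2015 + 80 days = Sep 8, 2015.
The award is activated: Sep 8, 2015 + 28 days = Oct 6, 2015.
Comparing: the summary statement is released on Sep 6, 2015 vs the award is activated on Oct 6, 2015. Earlier: the summary statement is released.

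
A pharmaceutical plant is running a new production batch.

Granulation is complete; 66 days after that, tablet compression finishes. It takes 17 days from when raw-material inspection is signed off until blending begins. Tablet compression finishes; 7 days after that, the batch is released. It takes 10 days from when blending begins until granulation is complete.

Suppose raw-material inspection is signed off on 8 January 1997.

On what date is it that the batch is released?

18 April 1997

Raw-material inspection is signed off: Jan 8, 1997.
Blending begins: Jan 8, 1997 + 17 days = Jan 25, 1997.
Granulation is complete: Jan 25, 1997 + 10 days = Feb 4, 1997.
Tablet compression finishes: Feb 4, 1997 + 66 days = Apr 11, 1997.
The batch is released: Apr 11, 1997 + 7 days = Apr 18, 1997.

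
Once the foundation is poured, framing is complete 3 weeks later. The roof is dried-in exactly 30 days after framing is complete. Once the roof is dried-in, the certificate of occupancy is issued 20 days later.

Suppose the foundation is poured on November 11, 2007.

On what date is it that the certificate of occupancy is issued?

January 21, 2008

The foundation is poured: Nov 11, 2007.
Framing is complete: Nov 11, 2007 + 3 weeks = Dec 2, 2007.
The roof is dried-in: Dec 2, 2007 + 30 days = Jan 1, 2008.
The certificate of occupancy is issued: Jan 1, 2008 + 20 days = Jan 21, 2008.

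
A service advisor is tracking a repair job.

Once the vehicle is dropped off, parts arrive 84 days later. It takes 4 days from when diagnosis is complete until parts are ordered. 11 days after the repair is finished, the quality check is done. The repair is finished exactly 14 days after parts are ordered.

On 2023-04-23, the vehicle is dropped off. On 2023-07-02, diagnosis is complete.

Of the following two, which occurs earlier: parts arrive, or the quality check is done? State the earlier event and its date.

Parts arrive — 2023-07-16

The vehicle is dropped off: Apr 23, 2023.
Parts arrive: Apr 23, 2023 + 84 days = Jul 16, 2023.
Diagnosis is complete: Jul 2, 2023.
Parts are ordered: Jul 2, 2023 + 4 days = Jul 6, 2023.
The repair is finished: Jul 6, 2023 + 14 days = Jul 20, 2023.
The quality check is done: Jul 20, 2023 + 11 days = Jul 31, 2023.
Comparing: parts arrive on Jul 16, 2023 vs the quality check is done on Jul 31, 2023. Earlier: parts arrive.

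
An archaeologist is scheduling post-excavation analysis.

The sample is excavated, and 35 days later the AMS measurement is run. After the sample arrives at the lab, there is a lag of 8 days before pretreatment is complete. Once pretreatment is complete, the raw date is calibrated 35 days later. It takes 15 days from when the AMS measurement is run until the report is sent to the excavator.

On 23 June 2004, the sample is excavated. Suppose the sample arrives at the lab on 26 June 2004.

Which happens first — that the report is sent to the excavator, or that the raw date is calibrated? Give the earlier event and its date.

The sample is excavated: Jun 23, 2004.
The AMS measurement is run: Jun 23, 2004 + 35 days = Jul 28, 2004.
The report is sent to the excavator: Jul 28, 2004 + 15 days = Aug 12, 2004.
The sample arrives at the lab: Jun 26, 2004.
Pretreatment is complete: Jun 26, 2004 + 8 days = Jul 4, 2004.
The raw date is calibrated: Jul 4, 2004 + 35 days = Aug 8, 2004.
Comparing: the report is sent to the excavator on Aug 12, 2004 vs the raw date is calibrated on Aug 8, 2004. Earlier: the raw date is calibrated.

The raw date is calibrated — 8 August 2004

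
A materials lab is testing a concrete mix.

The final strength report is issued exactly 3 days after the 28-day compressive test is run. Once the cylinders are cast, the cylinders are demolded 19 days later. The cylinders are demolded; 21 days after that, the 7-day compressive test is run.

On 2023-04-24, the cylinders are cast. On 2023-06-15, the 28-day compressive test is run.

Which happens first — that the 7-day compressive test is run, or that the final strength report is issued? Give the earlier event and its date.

The 7-day compressive test is run — 2023-06-03

The cylinders are cast: Apr 24, 2023.
The cylinders are demolded: Apr 24, 2023 + 19 days = May 13, 2023.
The 7-day compressive test is run: May 13, 2023 + 21 days = Jun 3, 2023.
The 28-day compressive test is run: Jun 15, 2023.
The final strength report is issued: Jun 15, 2023 + 3 days = Jun 18, 2023.
Comparing: the 7-day compressive test is run on Jun 3, 2023 vs the final strength report is issued on Jun 18, 2023. Earlier: the 7-day compressive test is run.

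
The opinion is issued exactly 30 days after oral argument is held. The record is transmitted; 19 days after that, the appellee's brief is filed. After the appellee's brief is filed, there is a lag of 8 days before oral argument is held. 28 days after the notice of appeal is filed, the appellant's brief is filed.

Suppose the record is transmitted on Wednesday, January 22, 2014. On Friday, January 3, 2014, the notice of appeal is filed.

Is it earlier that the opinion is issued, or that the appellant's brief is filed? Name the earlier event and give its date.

The appellant's brief is filed — Friday, January 31, 2014

The record is transmitted: Jan 22, 2014.
The appellee's brief is filed: Jan 22, 2014 + 19 days = Feb 10, 2014.
Oral argument is held: Feb 10, 2014 + 8 days = Feb 18, 2014.
The opinion is issued: Feb 18, 2014 + 30 days = Mar 20, 2014.
The notice of appeal is filed: Jan 3, 2014.
The appellant's brief is filed: Jan 3, 2014 + 28 days = Jan 31, 2014.
Comparing: the opinion is issued on Mar 20, 2014 vs the appellant's brief is filed on Jan 31, 2014. Earlier: the appellant's brief is filed.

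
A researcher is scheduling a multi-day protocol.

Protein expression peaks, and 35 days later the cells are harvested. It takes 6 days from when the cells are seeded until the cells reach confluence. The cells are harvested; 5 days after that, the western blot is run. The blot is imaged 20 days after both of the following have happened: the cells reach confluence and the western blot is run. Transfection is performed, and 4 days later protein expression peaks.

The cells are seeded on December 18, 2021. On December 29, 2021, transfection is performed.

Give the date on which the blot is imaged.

The cells are seeded: Dec 18, 2021.
The cells reach confluence: Dec 18, 2021 + 6 days = Dec 24, 2021.
Transfection is performed: Dec 29, 2021.
Protein expression peaks: Dec 29, 2021 + 4 days = Jan 2, 2022.
The cells are harvested: Jan 2, 2022 + 35 days = Feb 6, 2022.
The western blot is run: Feb 6, 2022 + 5 days = Feb 11, 2022.
Both prerequisites met — the cells reach confluence (Dec 24, 2021), the western blot is run (Feb 11, 2022); the later is Feb 11, 2022.
The blot is imaged: Feb 11, 2022 + 20 days = Mar 3, 2022.

March 3, 2022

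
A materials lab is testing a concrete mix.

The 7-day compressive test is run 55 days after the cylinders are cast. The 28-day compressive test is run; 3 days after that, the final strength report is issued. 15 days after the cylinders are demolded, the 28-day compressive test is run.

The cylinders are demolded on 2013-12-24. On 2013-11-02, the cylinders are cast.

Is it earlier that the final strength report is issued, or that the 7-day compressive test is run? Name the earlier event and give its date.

The cylinders are demolded: Dec 24, 2013.
The 28-day compressive test is run: Dec 24, 2013 + 15 days = Jan 8, 2014.
The final strength report is issued: Jan 8, 2014 + 3 days = Jan 11, 2014.
The cylinders are cast: Nov 2, 2013.
The 7-day compressive test is run: Nov 2, 2013 + 55 days = Dec 27, 2013.
Comparing: the final strength report is issued on Jan 11, 2014 vs the 7-day compressive test is run on Dec 27, 2013. Earlier: the 7-day compressive test is run.

The 7-day compressive test is run — 2013-12-27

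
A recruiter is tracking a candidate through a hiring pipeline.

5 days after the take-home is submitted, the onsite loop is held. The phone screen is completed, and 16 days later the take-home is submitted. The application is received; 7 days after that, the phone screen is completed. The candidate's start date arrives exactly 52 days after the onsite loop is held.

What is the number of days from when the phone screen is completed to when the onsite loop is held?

21 days

Causal path: the phone screen is completed → the take-home is submitted → the onsite loop is held.
Total delay along the path: 16 + 5 = 21 days.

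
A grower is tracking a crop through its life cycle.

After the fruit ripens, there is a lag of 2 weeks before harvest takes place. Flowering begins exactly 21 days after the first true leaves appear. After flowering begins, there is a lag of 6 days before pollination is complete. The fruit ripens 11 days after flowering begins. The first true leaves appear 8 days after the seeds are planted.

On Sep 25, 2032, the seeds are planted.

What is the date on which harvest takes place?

Nov 18, 2032

The seeds are planted: Sep 25, 2032.
The first true leaves appear: Sep 25, 2032 + 8 days = Oct 3, 2032.
Flowering begins: Oct 3, 2032 + 21 days = Oct 24, 2032.
The fruit ripens: Oct 24, 2032 + 11 days = Nov 4, 2032.
Harvest takes place: Nov 4, 2032 + 2 weeks = Nov 18, 2032.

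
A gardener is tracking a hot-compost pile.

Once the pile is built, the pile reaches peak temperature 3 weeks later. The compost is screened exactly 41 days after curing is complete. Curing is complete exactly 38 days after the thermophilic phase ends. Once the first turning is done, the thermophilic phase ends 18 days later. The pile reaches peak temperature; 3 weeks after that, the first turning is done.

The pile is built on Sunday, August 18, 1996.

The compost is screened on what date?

Saturday, January 4, 1997

The pile is built: Aug 18, 1996.
The pile reaches peak temperature: Aug 18, 1996 + 3 weeks = Sep 8, 1996.
The first turning is done: Sep 8, 1996 + 3 weeks = Sep 29, 1996.
The thermophilic phase ends: Sep 29, 1996 + 18 days = Oct 17, 1996.
Curing is complete: Oct 17, 1996 + 38 days = Nov 24, 1996.
The compost is screened: Nov 24, 1996 + 41 days = Jan 4, 1997.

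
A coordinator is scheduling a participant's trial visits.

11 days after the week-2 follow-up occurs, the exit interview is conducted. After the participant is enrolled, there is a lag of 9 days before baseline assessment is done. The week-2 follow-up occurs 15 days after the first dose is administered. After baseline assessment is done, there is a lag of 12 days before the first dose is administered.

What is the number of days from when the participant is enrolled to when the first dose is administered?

21 days

Causal path: the participant is enrolled → baseline assessment is done → the first dose is administered.
Total delay along the path: 9 + 12 = 21 days.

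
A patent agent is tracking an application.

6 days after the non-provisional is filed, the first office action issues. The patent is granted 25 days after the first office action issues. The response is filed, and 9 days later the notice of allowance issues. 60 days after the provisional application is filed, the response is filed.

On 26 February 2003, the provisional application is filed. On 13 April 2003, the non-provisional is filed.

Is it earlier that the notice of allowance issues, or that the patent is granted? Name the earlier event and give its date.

The provisional application is filed: Feb 26, 2003.
The response is filed: Feb 26, 2003 + 60 days = Apr 27, 2003.
The notice of allowance issues: Apr 27, 2003 + 9 days = May 6, 2003.
The non-provisional is filed: Apr 13, 2003.
The first office action issues: Apr 13, 2003 + 6 days = Apr 19, 2003.
The patent is granted: Apr 19, 2003 + 25 days = May 14, 2003.
Comparing: the notice of allowance issues on May 6, 2003 vs the patent is granted on May 14, 2003. Earlier: the notice of allowance issues.

The notice of allowance issues — 6 May 2003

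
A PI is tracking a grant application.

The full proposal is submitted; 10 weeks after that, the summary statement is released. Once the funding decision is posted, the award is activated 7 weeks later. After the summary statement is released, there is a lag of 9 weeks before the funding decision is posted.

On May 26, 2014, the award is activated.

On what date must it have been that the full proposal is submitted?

Nov 25, 2013

The award is activated: May 26, 2014.
The funding decision is posted: May 26, 2014 − 7 weeks = Apr 7, 2014.
The summary statement is released: Apr 7, 2014 − 9 weeks = Feb 3, 2014.
The full proposal is submitted: Feb 3, 2014 − 10 weeks = Nov 25, 2013.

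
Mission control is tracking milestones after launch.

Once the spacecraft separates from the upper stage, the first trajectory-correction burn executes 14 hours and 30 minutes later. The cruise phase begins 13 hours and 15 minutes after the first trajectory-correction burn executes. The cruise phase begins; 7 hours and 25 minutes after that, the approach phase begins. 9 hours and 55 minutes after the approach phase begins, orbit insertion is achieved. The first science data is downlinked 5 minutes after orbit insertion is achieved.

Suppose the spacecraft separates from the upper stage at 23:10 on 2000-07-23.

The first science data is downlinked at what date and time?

20:20 on 2000-07-25

The spacecraft separates from the upper stage: 23:10 Jul 23, 2000.
The first trajectory-correction burn executes: 23:10 Jul 23, 2000 + 14h30m = 13:40 Jul 24, 2000.
The cruise phase begins: 13:40 Jul 24, 2000 + 13h15m = 02:55 Jul 25, 2000.
The approach phase begins: 02:55 Jul 25, 2000 + 7h25m = 10:20 Jul 25, 2000.
Orbit insertion is achieved: 10:20 Jul 25, 2000 + 9h55m = 20:15 Jul 25, 2000.
The first science data is downlinked: 20:15 Jul 25, 2000 + 5m = 20:20 Jul 25, 2000.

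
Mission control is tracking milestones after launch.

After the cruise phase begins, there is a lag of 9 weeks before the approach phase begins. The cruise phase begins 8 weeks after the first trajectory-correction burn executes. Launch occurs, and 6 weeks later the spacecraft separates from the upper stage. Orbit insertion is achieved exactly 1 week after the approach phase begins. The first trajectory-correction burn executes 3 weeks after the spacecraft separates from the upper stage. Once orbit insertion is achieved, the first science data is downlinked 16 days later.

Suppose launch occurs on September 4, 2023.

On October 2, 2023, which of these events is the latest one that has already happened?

Launch occurs

Launch occurs: Sep 4, 2023.
The spacecraft separates from the upper stage: Sep 4, 2023 + 6 weeks = Oct 16, 2023.
The first trajectory-correction burn executes: Oct 16, 2023 + 3 weeks = Nov 6, 2023.
The cruise phase begins: Nov 6, 2023 + 8 weeks = Jan 1, 2024.
The approach phase begins: Jan 1, 2024 + 9 weeks = Mar 4, 2024.
Orbit insertion is achieved: Mar 4, 2024 + 1 week = Mar 11, 2024.
The first science data is downlinked: Mar 11, 2024 + 16 days = Mar 27, 2024.
Oct 2, 2023 falls between when launch occurs (Sep 4, 2023) and when the spacecraft separates from the upper stage (Oct 16, 2023).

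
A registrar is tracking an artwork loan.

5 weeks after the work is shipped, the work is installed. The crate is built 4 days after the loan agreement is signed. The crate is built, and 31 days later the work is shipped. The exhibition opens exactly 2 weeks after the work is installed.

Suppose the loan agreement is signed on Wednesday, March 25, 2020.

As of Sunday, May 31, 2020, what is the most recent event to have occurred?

The work is shipped

The loan agreement is signed: Mar 25, 2020.
The crate is built: Mar 25, 2020 + 4 days = Mar 29, 2020.
The work is shipped: Mar 29, 2020 + 31 days = Apr 29, 2020.
The work is installed: Apr 29, 2020 + 5 weeks = Jun 3, 2020.
The exhibition opens: Jun 3, 2020 + 2 weeks = Jun 17, 2020.
May 31, 2020 falls between when the work is shipped (Apr 29, 2020) and when the work is installed (Jun 3, 2020).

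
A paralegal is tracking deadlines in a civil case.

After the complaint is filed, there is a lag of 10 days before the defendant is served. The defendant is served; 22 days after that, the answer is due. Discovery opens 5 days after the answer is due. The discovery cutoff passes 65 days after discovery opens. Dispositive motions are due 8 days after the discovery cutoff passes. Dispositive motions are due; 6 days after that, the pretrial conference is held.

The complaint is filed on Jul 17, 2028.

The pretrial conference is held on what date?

The complaint is filed: Jul 17, 2028.
The defendant is served: Jul 17, 2028 + 10 days = Jul 27, 2028.
The answer is due: Jul 27, 2028 + 22 days = Aug 18, 2028.
Discovery opens: Aug 18, 2028 + 5 days = Aug 23, 2028.
The discovery cutoff passes: Aug 23, 2028 + 65 days = Oct 27, 2028.
Dispositive motions are due: Oct 27, 2028 + 8 days = Nov 4, 2028.
The pretrial conference is held: Nov 4, 2028 + 6 days = Nov 10, 2028.

Nov 10, 2028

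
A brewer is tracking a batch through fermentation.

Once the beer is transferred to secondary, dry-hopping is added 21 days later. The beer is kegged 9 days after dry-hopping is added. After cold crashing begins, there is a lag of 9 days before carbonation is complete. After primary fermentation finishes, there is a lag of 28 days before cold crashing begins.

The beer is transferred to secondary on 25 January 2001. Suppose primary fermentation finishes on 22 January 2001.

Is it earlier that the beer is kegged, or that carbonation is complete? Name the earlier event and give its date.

The beer is transferred to secondary: Jan 25, 2001.
Dry-hopping is added: Jan 25, 2001 + 21 days = Feb 15, 2001.
The beer is kegged: Feb 15, 2001 + 9 days = Feb 24, 2001.
Primary fermentation finishes: Jan 22, 2001.
Cold crashing begins: Jan 22, 2001 + 28 days = Feb 19, 2001.
Carbonation is complete: Feb 19, 2001 + 9 days = Feb 28, 2001.
Comparing: the beer is kegged on Feb 24, 2001 vs carbonation is complete on Feb 28, 2001. Earlier: the beer is kegged.

The beer is kegged — 24 February 2001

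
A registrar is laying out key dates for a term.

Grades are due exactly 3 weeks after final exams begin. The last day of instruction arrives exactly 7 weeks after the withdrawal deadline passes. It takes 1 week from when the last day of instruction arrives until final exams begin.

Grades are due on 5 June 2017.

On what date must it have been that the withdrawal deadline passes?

Grades are due: Jun 5, 2017.
Final exams begin: Jun 5, 2017 − 3 weeks = May 15, 2017.
The last day of instruction arrives: May 15, 2017 − 1 week = May 8, 2017.
The withdrawal deadline passes: May 8, 2017 − 7 weeks = Mar 20, 2017.

20 March 2017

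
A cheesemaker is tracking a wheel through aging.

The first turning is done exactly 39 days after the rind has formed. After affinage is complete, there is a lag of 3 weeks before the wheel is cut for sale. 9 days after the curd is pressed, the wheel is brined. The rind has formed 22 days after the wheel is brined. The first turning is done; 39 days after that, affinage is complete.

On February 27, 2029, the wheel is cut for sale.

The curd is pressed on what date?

The wheel is cut for sale: Feb 27, 2029.
Affinage is complete: Feb 27, 2029 − 3 weeks = Feb 6, 2029.
The first turning is done: Feb 6, 2029 − 39 days = Dec 29, 2028.
The rind has formed: Dec 29, 2028 − 39 days = Nov 20, 2028.
The wheel is brined: Nov 20, 2028 − 22 days = Oct 29, 2028.
The curd is pressed: Oct 29, 2028 − 9 days = Oct 20, 2028.

October 20, 2028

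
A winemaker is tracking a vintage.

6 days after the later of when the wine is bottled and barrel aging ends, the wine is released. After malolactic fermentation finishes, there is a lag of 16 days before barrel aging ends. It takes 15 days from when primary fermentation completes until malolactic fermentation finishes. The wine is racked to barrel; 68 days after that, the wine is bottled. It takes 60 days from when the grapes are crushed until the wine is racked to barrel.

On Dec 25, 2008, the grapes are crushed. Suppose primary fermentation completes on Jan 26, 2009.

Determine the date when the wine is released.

May 8, 2009

The grapes are crushed: Dec 25, 2008.
The wine is racked to barrel: Dec 25, 2008 + 60 days = Feb 23, 2009.
The wine is bottled: Feb 23, 2009 + 68 days = May 2, 2009.
Primary fermentation completes: Jan 26, 2009.
Malolactic fermentation finishes: Jan 26, 2009 + 15 days = Feb 10, 2009.
Barrel aging ends: Feb 10, 2009 + 16 days = Feb 26, 2009.
Both prerequisites met — the wine is bottled (May 2, 2009), barrel aging ends (Feb 26, 2009); the later is May 2, 2009.
The wine is released: May 2, 2009 + 6 days = May 8, 2009.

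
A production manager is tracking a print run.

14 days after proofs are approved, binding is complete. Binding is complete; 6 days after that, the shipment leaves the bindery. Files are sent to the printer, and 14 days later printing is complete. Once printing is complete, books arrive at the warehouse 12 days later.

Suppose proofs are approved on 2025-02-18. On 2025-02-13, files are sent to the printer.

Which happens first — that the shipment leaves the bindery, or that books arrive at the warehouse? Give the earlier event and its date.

The shipment leaves the bindery — 2025-03-10

Proofs are approved: Feb 18, 2025.
Binding is complete: Feb 18, 2025 + 14 days = Mar 4, 2025.
The shipment leaves the bindery: Mar 4, 2025 + 6 days = Mar 10, 2025.
Files are sent to the printer: Feb 13, 2025.
Printing is complete: Feb 13, 2025 + 14 days = Feb 27, 2025.
Books arrive at the warehouse: Feb 27, 2025 + 12 days = Mar 11, 2025.
Comparing: the shipment leaves the bindery on Mar 10, 2025 vs books arrive at the warehouse on Mar 11, 2025. Earlier: the shipment leaves the bindery.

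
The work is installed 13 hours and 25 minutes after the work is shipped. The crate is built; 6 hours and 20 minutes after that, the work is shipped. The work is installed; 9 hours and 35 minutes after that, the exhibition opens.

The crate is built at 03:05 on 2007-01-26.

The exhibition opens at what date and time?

08:25 on 2007-01-27

The crate is built: 03:05 Jan 26, 2007.
The work is shipped: 03:05 Jan 26, 2007 + 6h20m = 09:25 Jan 26, 2007.
The work is installed: 09:25 Jan 26, 2007 + 13h25m = 22:50 Jan 26, 2007.
The exhibition opens: 22:50 Jan 26, 2007 + 9h35m = 08:25 Jan 27, 2007.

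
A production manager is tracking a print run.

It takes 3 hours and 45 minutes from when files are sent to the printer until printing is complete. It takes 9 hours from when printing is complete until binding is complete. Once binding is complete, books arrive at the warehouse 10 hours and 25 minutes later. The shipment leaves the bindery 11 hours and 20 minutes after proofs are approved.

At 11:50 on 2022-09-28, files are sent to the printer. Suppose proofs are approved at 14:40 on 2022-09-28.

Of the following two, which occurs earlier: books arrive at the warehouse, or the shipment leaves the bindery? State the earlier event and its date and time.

The shipment leaves the bindery — 02:00 on 2022-09-29

Files are sent to the printer: 11:50 Sep 28, 2022.
Printing is complete: 11:50 Sep 28, 2022 + 3h45m = 15:35 Sep 28, 2022.
Binding is complete: 15:35 Sep 28, 2022 + 9h = 00:35 Sep 29, 2022.
Books arrive at the warehouse: 00:35 Sep 29, 2022 + 10h25m = 11:00 Sep 29, 2022.
Proofs are approved: 14:40 Sep 28, 2022.
The shipment leaves the bindery: 14:40 Sep 28, 2022 + 11h20m = 02:00 Sep 29, 2022.
Comparing: books arrive at the warehouse at 11:00 Sep 29, 2022 vs the shipment leaves the bindery at 02:00 Sep 29, 2022. Earlier: the shipment leaves the bindery.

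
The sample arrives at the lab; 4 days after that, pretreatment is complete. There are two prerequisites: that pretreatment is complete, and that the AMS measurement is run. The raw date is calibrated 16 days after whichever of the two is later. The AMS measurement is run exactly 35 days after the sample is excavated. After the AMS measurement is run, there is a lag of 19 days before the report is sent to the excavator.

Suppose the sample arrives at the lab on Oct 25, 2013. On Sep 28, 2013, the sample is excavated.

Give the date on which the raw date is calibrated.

The sample arrives at the lab: Oct 25, 2013.
Pretreatment is complete: Oct 25, 2013 + 4 days = Oct 29, 2013.
The sample is excavated: Sep 28, 2013.
The AMS measurement is run: Sep 28, 2013 + 35 days = Nov 2, 2013.
Both prerequisites met — pretreatment is complete (Oct 29, 2013), the AMS measurement is run (Nov 2, 2013); the later is Nov 2, 2013.
The raw date is calibrated: Nov 2, 2013 + 16 days = Nov 18, 2013.

Nov 18, 2013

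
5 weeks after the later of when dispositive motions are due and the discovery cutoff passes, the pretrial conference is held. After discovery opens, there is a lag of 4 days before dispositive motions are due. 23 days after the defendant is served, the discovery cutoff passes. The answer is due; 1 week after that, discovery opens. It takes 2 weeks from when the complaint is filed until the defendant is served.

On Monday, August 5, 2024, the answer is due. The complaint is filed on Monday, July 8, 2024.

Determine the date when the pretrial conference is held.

The answer is due: Aug 5, 2024.
Discovery opens: Aug 5, 2024 + 1 week = Aug 12, 2024.
Dispositive motions are due: Aug 12, 2024 + 4 days = Aug 16, 2024.
The complaint is filed: Jul 8, 2024.
The defendant is served: Jul 8, 2024 + 2 weeks = Jul 22, 2024.
The discovery cutoff passes: Jul 22, 2024 + 23 days = Aug 14, 2024.
Both prerequisites met — dispositive motions are due (Aug 16, 2024), the discovery cutoff passes (Aug 14, 2024); the later is Aug 16, 2024.
The pretrial conference is held: Aug 16, 2024 + 5 weeks = Sep 20, 2024.

Friday, September 20, 2024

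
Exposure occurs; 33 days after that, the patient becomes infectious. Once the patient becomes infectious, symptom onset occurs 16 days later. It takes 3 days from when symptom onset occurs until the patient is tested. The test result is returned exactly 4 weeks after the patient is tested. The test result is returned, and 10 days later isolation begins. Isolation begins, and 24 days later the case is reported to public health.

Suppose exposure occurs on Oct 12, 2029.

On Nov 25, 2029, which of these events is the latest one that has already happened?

The patient becomes infectious

Exposure occurs: Oct 12, 2029.
The patient becomes infectious: Oct 12, 2029 + 33 days = Nov 14, 2029.
Symptom onset occurs: Nov 14, 2029 + 16 days = Nov 30, 2029.
The patient is tested: Nov 30, 2029 + 3 days = Dec 3, 2029.
The test result is returned: Dec 3, 2029 + 4 weeks = Dec 31, 2029.
Isolation begins: Dec 31, 2029 + 10 days = Jan 10, 2030.
The case is reported to public health: Jan 10, 2030 + 24 days = Feb 3, 2030.
Nov 25, 2029 falls between when the patient becomes infectious (Nov 14, 2029) and when symptom onset occurs (Nov 30, 2029).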